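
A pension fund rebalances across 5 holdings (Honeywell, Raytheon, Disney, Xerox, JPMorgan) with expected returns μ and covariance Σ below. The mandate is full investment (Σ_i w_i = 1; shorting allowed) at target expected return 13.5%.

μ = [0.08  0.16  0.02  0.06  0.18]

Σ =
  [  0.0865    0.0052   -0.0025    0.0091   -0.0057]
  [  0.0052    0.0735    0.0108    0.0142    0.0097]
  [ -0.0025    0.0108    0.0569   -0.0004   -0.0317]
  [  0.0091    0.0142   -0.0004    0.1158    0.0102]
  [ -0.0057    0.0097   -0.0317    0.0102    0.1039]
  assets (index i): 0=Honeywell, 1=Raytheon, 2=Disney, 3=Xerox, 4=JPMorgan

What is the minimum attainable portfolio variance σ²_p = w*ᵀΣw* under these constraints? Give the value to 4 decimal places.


0.0254

u=Σ⁻¹μ = [0.9835  1.6576  1.1878  0.0666  1.9875]
v=Σ⁻¹𝟙 = [12.5815  5.3909  26.8744  5.5401  17.4671]
a=μᵀu=0.729399  b=𝟙ᵀu=5.883042  c=𝟙ᵀv=67.854075  D=ac−b²=14.882477
λ₁=(c·0.135−b)/D = (67.854075·0.135−5.883042)/14.882477 = 0.220209
λ₂=(a−b·0.135)/D = (0.729399−5.883042·0.135)/14.882477 = -0.004355
w* = 0.220209·u + -0.004355·v:
  w_0 = 0.220209·0.9835 + -0.004355·12.5815 = 0.1618  (Honeywell)
  w_1 = 0.220209·1.6576 + -0.004355·5.3909 = 0.3415  (Raytheon)
  w_2 = 0.220209·1.1878 + -0.004355·26.8744 = 0.1445  (Disney)
  w_3 = 0.220209·0.0666 + -0.004355·5.5401 = -0.0095  (Xerox)
  w_4 = 0.220209·1.9875 + -0.004355·17.4671 = 0.3616  (JPMorgan)
Σw_i=1.0000  μᵀw=0.1350
σ²=wᵀΣw=λ₁·μ_p+λ₂ = 0.220209·0.135 + -0.004355 = 0.025373 ≈ 0.0254


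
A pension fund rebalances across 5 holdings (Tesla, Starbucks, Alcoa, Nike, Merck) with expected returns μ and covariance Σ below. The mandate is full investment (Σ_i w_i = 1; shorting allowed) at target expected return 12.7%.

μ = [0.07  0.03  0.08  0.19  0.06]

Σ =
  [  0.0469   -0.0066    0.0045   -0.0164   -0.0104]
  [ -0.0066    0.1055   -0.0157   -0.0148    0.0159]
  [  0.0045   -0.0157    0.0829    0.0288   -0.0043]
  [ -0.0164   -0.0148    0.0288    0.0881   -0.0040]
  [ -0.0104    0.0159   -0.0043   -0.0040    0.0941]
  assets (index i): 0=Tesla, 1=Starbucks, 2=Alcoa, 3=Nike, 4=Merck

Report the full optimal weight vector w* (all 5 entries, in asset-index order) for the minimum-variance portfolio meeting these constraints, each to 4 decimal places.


0.3830  0.0568  -0.0583  0.5080  0.1105

x=Σ⁻¹μ = [2.7936  0.7162  0.0130  2.8357  0.9465]
y=Σ⁻¹𝟙 = [31.4750  13.0568  7.3946  17.5755  12.9844]
a=μᵀx=0.813648  b=𝟙ᵀx=7.304936  c=𝟙ᵀy=82.486357  D=ac−b²=13.752776
λ₁=(c·0.127−b)/D = (82.486357·0.127−7.304936)/13.752776 = 0.230559
λ₂=(a−b·0.127)/D = (0.813648−7.304936·0.127)/13.752776 = -0.008295
w* = 0.230559·x + -0.008295·y:
  w_0 = 0.230559·2.7936 + -0.008295·31.4750 = 0.3830  (Tesla)
  w_1 = 0.230559·0.7162 + -0.008295·13.0568 = 0.0568  (Starbucks)
  w_2 = 0.230559·0.0130 + -0.008295·7.3946 = -0.0583  (Alcoa)
  w_3 = 0.230559·2.8357 + -0.008295·17.5755 = 0.5080  (Nike)
  w_4 = 0.230559·0.9465 + -0.008295·12.9844 = 0.1105  (Merck)
Σw_i=1.0000  μᵀw=0.1270
σ²=wᵀΣw=λ₁·μ_p+λ₂ = 0.230559·0.127 + -0.008295 = 0.020986 ≈ 0.0210


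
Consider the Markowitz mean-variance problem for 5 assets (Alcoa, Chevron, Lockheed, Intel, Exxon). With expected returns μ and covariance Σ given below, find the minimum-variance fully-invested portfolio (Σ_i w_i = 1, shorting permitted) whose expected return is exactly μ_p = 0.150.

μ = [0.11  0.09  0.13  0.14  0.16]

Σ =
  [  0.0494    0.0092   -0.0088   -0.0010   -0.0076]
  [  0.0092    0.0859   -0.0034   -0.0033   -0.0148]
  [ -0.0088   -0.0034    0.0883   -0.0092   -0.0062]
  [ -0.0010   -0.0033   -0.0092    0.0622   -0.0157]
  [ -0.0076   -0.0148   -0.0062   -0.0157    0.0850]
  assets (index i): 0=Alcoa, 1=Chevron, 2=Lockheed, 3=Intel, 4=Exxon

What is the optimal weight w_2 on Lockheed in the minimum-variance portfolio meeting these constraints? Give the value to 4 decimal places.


x=Σ⁻¹μ = [2.9457  1.5238  2.4229  3.5564  3.2447]
y=Σ⁻¹𝟙 = [24.8456  14.6068  18.6332  25.7221  22.6397]
a=μᵀx=1.793178  b=𝟙ᵀx=13.693391  c=𝟙ᵀy=106.447412  D=ac−b²=3.370230
λ₁=(c·0.150−b)/D = (106.447412·0.150−13.693391)/3.370230 = 0.674649
λ₂=(a−b·0.150)/D = (1.793178−13.693391·0.150)/3.370230 = -0.077392
w* = 0.674649·x + -0.077392·y:
  w_0 = 0.674649·2.9457 + -0.077392·24.8456 = 0.0645  (Alcoa)
  w_1 = 0.674649·1.5238 + -0.077392·14.6068 = -0.1024  (Chevron)
  w_2 = 0.674649·2.4229 + -0.077392·18.6332 = 0.1925  (Lockheed)
  w_3 = 0.674649·3.5564 + -0.077392·25.7221 = 0.4086  (Intel)
  w_4 = 0.674649·3.2447 + -0.077392·22.6397 = 0.4369  (Exxon)
Σw_i=1.0000  μᵀw=0.1500
σ²=wᵀΣw=λ₁·μ_p+λ₂ = 0.674649·0.150 + -0.077392 = 0.023805 ≈ 0.0238

0.1925


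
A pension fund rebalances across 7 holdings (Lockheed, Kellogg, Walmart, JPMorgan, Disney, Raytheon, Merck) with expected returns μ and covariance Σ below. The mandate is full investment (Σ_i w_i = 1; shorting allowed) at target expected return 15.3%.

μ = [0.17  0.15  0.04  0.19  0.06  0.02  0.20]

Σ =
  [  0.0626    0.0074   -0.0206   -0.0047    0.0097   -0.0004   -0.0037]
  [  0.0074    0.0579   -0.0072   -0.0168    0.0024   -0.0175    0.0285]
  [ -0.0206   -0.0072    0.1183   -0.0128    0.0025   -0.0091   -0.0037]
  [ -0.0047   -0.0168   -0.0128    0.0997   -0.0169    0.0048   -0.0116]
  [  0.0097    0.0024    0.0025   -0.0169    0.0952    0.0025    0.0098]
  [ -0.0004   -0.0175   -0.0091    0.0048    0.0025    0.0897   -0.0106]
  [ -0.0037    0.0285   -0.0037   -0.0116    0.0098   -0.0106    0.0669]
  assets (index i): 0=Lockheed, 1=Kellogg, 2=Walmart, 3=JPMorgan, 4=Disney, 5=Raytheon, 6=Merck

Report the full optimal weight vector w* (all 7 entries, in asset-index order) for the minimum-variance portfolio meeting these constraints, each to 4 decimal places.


g=Σ⁻¹μ = [3.3248  2.0102  1.5210  2.9666  0.3920  0.9705  3.0119]
h=Σ⁻¹𝟙 = [19.8970  20.8250  16.7561  18.8239  9.0861  17.2481  12.7690]
a=μᵀg=2.136545  b=𝟙ᵀg=14.196953  c=𝟙ᵀh=115.405260  D=ac−b²=45.015068
λ₁=(c·0.153−b)/D = (115.405260·0.153−14.196953)/45.015068 = 0.076864
λ₂=(a−b·0.153)/D = (2.136545−14.196953·0.153)/45.015068 = -0.000791
w* = 0.076864·g + -0.000791·h:
  w_0 = 0.076864·3.3248 + -0.000791·19.8970 = 0.2398  (Lockheed)
  w_1 = 0.076864·2.0102 + -0.000791·20.8250 = 0.1380  (Kellogg)
  w_2 = 0.076864·1.5210 + -0.000791·16.7561 = 0.1037  (Walmart)
  w_3 = 0.076864·2.9666 + -0.000791·18.8239 = 0.2131  (JPMorgan)
  w_4 = 0.076864·0.3920 + -0.000791·9.0861 = 0.0229  (Disney)
  w_5 = 0.076864·0.9705 + -0.000791·17.2481 = 0.0610  (Raytheon)
  w_6 = 0.076864·3.0119 + -0.000791·12.7690 = 0.2214  (Merck)
Σw_i=1.0000  μᵀw=0.1530
σ²=wᵀΣw=λ₁·μ_p+λ₂ = 0.076864·0.153 + -0.000791 = 0.010970 ≈ 0.0110

0.2398  0.1380  0.1037  0.2131  0.0229  0.0610  0.2214


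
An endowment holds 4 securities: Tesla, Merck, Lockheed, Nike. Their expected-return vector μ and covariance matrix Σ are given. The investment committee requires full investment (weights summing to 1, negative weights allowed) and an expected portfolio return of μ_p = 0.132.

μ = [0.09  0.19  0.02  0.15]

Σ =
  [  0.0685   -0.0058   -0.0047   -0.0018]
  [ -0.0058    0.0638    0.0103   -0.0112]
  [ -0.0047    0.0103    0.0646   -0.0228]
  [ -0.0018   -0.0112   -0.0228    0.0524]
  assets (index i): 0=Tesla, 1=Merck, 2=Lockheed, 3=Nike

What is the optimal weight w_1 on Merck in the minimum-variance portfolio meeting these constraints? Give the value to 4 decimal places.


x=Σ⁻¹μ = [1.8332  3.6791  1.3781  4.3116]
y=Σ⁻¹𝟙 = [18.9643  19.3581  26.2265  35.2846]
a=μᵀx=1.538323  b=𝟙ᵀx=11.202038  c=𝟙ᵀy=99.833436  D=ac−b²=28.090452
λ₁=(c·0.132−b)/D = (99.833436·0.132−11.202038)/28.090452 = 0.070343
λ₂=(a−b·0.132)/D = (1.538323−11.202038·0.132)/28.090452 = 0.002124
w* = 0.070343·x + 0.002124·y:
  w_0 = 0.070343·1.8332 + 0.002124·18.9643 = 0.1692  (Tesla)
  w_1 = 0.070343·3.6791 + 0.002124·19.3581 = 0.2999  (Merck)
  w_2 = 0.070343·1.3781 + 0.002124·26.2265 = 0.1526  (Lockheed)
  w_3 = 0.070343·4.3116 + 0.002124·35.2846 = 0.3782  (Nike)
Σw_i=1.0000  μᵀw=0.1320
σ²=wᵀΣw=λ₁·μ_p+λ₂ = 0.070343·0.132 + 0.002124 = 0.011409 ≈ 0.0114

0.2999


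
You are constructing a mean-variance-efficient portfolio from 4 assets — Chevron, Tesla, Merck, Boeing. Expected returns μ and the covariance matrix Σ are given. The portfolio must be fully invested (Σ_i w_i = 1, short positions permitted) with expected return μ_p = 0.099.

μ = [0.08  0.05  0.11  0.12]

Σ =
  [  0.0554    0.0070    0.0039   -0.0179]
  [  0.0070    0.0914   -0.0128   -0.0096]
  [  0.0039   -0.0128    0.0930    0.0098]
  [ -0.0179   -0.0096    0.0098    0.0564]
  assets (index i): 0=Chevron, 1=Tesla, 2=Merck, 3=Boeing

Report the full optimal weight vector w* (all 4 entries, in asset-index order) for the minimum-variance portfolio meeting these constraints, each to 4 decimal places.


p=Σ⁻¹μ = [2.1836  0.8008  0.9064  2.7995]
q=Σ⁻¹𝟙 = [24.2198  13.0588  8.7826  26.1140]
a=μᵀp=0.650371  b=𝟙ᵀp=6.690285  c=𝟙ᵀq=72.175146  D=ac−b²=2.180734
λ₁=(c·0.099−b)/D = (72.175146·0.099−6.690285)/2.180734 = 0.208670
λ₂=(a−b·0.099)/D = (0.650371−6.690285·0.099)/2.180734 = -0.005488
w* = 0.208670·p + -0.005488·q:
  w_0 = 0.208670·2.1836 + -0.005488·24.2198 = 0.3227  (Chevron)
  w_1 = 0.208670·0.8008 + -0.005488·13.0588 = 0.0954  (Tesla)
  w_2 = 0.208670·0.9064 + -0.005488·8.7826 = 0.1410  (Merck)
  w_3 = 0.208670·2.7995 + -0.005488·26.1140 = 0.4409  (Boeing)
Σw_i=1.0000  μᵀw=0.0990
σ²=wᵀΣw=λ₁·μ_p+λ₂ = 0.208670·0.099 + -0.005488 = 0.015171 ≈ 0.0152

0.3227  0.0954  0.1410  0.4409


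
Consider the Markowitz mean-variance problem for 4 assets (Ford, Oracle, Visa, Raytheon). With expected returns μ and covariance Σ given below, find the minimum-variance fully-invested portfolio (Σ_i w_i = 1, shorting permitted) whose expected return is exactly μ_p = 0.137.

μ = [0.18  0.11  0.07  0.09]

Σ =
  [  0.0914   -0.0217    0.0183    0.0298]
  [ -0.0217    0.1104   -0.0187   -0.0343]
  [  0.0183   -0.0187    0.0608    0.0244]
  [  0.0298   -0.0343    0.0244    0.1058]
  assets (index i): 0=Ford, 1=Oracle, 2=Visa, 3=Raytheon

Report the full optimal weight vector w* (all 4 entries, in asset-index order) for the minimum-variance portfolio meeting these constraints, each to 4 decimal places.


0.4684  0.3340  0.0919  0.1057

u=Σ⁻¹μ = [2.0021  1.7334  0.8169  0.6603]
v=Σ⁻¹𝟙 = [8.8860  16.0726  15.2475  8.6432]
a=μᵀu=0.667658  b=𝟙ᵀu=5.212678  c=𝟙ᵀv=48.849312  D=ac−b²=5.442627
λ₁=(c·0.137−b)/D = (48.849312·0.137−5.212678)/5.442627 = 0.271868
λ₂=(a−b·0.137)/D = (0.667658−5.212678·0.137)/5.442627 = -0.008540
w* = 0.271868·u + -0.008540·v:
  w_0 = 0.271868·2.0021 + -0.008540·8.8860 = 0.4684  (Ford)
  w_1 = 0.271868·1.7334 + -0.008540·16.0726 = 0.3340  (Oracle)
  w_2 = 0.271868·0.8169 + -0.008540·15.2475 = 0.0919  (Visa)
  w_3 = 0.271868·0.6603 + -0.008540·8.6432 = 0.1057  (Raytheon)
Σw_i=1.0000  μᵀw=0.1370
σ²=wᵀΣw=λ₁·μ_p+λ₂ = 0.271868·0.137 + -0.008540 = 0.028706 ≈ 0.0287


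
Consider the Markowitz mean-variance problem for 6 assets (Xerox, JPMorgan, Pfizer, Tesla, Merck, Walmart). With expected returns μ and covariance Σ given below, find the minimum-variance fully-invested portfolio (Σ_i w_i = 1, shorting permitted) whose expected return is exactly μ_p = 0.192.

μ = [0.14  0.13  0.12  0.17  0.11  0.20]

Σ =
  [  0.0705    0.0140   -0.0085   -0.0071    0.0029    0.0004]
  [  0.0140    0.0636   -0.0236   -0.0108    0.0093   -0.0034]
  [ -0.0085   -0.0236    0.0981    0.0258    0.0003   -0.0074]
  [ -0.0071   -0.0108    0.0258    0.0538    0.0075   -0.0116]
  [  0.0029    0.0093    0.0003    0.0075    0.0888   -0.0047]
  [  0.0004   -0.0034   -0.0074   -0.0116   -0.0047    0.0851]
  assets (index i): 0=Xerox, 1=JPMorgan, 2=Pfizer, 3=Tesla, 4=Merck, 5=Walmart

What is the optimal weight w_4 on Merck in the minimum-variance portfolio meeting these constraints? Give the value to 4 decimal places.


-0.1362

g=Σ⁻¹μ = [1.9286  2.8247  1.2650  3.9535  0.7080  3.1420]
h=Σ⁻¹𝟙 = [13.2612  20.6314  11.9510  21.3119  7.7207  16.8835]
a=μᵀg=2.167386  b=𝟙ᵀg=13.821775  c=𝟙ᵀh=91.759740  D=ac−b²=7.837314
λ₁=(c·0.192−b)/D = (91.759740·0.192−13.821775)/7.837314 = 0.484362
λ₂=(a−b·0.192)/D = (2.167386−13.821775·0.192)/7.837314 = -0.062061
w* = 0.484362·g + -0.062061·h:
  w_0 = 0.484362·1.9286 + -0.062061·13.2612 = 0.1111  (Xerox)
  w_1 = 0.484362·2.8247 + -0.062061·20.6314 = 0.0877  (JPMorgan)
  w_2 = 0.484362·1.2650 + -0.062061·11.9510 = -0.1290  (Pfizer)
  w_3 = 0.484362·3.9535 + -0.062061·21.3119 = 0.5923  (Tesla)
  w_4 = 0.484362·0.7080 + -0.062061·7.7207 = -0.1362  (Merck)
  w_5 = 0.484362·3.1420 + -0.062061·16.8835 = 0.4740  (Walmart)
Σw_i=1.0000  μᵀw=0.1920
σ²=wᵀΣw=λ₁·μ_p+λ₂ = 0.484362·0.192 + -0.062061 = 0.030936 ≈ 0.0309


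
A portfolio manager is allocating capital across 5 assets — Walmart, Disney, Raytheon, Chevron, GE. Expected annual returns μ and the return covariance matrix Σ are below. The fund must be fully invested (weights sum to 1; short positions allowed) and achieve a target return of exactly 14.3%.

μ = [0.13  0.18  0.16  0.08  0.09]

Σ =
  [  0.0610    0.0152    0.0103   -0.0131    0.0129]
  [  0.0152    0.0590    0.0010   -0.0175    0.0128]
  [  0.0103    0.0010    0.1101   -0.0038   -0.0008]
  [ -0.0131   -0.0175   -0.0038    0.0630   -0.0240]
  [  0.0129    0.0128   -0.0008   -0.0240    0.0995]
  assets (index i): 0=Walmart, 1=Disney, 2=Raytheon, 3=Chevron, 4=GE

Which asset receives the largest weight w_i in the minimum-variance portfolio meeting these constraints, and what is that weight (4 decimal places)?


Disney (0.4235)

u=Σ⁻¹μ = [1.4963  3.3024  1.3931  2.9682  1.0128]
v=Σ⁻¹𝟙 = [13.7278  19.2071  8.7379  29.5404  12.9952]
a=μᵀu=1.340448  b=𝟙ᵀu=10.172757  c=𝟙ᵀv=84.208407  D=ac−b²=9.392010
λ₁=(c·0.143−b)/D = (84.208407·0.143−10.172757)/9.392010 = 0.199004
λ₂=(a−b·0.143)/D = (1.340448−10.172757·0.143)/9.392010 = -0.012165
w* = 0.199004·u + -0.012165·v:
  w_0 = 0.199004·1.4963 + -0.012165·13.7278 = 0.1308  (Walmart)
  w_1 = 0.199004·3.3024 + -0.012165·19.2071 = 0.4235  (Disney)
  w_2 = 0.199004·1.3931 + -0.012165·8.7379 = 0.1709  (Raytheon)
  w_3 = 0.199004·2.9682 + -0.012165·29.5404 = 0.2313  (Chevron)
  w_4 = 0.199004·1.0128 + -0.012165·12.9952 = 0.0435  (GE)
Σw_i=1.0000  μᵀw=0.1430
σ²=wᵀΣw=λ₁·μ_p+λ₂ = 0.199004·0.143 + -0.012165 = 0.016292 ≈ 0.0163


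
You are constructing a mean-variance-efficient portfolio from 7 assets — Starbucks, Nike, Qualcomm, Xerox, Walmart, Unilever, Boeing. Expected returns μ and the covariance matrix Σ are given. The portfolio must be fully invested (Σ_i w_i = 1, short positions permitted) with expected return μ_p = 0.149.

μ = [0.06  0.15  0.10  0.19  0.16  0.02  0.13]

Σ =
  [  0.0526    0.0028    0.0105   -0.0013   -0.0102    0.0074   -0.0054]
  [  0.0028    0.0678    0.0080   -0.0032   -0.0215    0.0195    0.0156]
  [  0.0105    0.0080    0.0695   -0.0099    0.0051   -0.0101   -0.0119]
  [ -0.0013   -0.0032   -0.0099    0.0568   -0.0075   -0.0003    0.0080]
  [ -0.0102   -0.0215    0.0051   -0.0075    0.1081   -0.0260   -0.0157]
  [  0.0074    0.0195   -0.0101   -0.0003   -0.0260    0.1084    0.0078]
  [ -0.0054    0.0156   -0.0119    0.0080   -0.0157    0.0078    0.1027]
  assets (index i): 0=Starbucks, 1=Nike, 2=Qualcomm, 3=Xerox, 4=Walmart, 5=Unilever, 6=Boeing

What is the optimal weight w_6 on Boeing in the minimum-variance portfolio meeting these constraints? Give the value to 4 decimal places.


x=Σ⁻¹μ = [1.3667  2.6163  1.5549  3.9703  2.5776  0.3096  1.1817]
y=Σ⁻¹𝟙 = [19.0479  13.6384  15.1537  22.4697  18.7276  10.6656  10.7254]
a=μᵀx=1.956541  b=𝟙ᵀx=13.577287  c=𝟙ᵀy=110.428377  D=ac−b²=31.714863
λ₁=(c·0.149−b)/D = (110.428377·0.149−13.577287)/31.714863 = 0.090700
λ₂=(a−b·0.149)/D = (1.956541−13.577287·0.149)/31.714863 = -0.002096
w* = 0.090700·x + -0.002096·y:
  w_0 = 0.090700·1.3667 + -0.002096·19.0479 = 0.0840  (Starbucks)
  w_1 = 0.090700·2.6163 + -0.002096·13.6384 = 0.2087  (Nike)
  w_2 = 0.090700·1.5549 + -0.002096·15.1537 = 0.1093  (Qualcomm)
  w_3 = 0.090700·3.9703 + -0.002096·22.4697 = 0.3130  (Xerox)
  w_4 = 0.090700·2.5776 + -0.002096·18.7276 = 0.1945  (Walmart)
  w_5 = 0.090700·0.3096 + -0.002096·10.6656 = 0.0057  (Unilever)
  w_6 = 0.090700·1.1817 + -0.002096·10.7254 = 0.0847  (Boeing)
Σw_i=1.0000  μᵀw=0.1490
σ²=wᵀΣw=λ₁·μ_p+λ₂ = 0.090700·0.149 + -0.002096 = 0.011418 ≈ 0.0114

0.0847


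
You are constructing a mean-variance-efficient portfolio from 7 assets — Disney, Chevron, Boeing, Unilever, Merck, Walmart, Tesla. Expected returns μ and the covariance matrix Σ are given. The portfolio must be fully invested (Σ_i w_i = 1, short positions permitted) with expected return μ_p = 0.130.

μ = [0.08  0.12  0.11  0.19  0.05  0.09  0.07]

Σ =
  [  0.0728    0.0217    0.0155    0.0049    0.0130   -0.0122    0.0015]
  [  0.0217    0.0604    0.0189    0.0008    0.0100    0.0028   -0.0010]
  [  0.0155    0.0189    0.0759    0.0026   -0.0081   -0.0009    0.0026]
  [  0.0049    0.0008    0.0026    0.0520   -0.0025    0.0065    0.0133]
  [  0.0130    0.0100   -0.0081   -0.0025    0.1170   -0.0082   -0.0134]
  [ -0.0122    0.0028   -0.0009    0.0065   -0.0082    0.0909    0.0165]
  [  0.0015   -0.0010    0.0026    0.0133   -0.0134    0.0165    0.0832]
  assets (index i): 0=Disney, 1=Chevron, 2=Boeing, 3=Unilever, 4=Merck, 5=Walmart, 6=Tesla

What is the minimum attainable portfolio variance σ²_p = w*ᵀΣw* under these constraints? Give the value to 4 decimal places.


p=Σ⁻¹μ = [0.2689  1.4261  0.9761  3.4351  0.4927  0.7537  0.2039]
q=Σ⁻¹𝟙 = [7.8978  8.5443  9.7743  14.8021  9.6547  10.0989  8.8601]
a=μᵀp=1.059425  b=𝟙ᵀp=7.556547  c=𝟙ᵀq=69.632139  D=ac−b²=16.668625
λ₁=(c·0.130−b)/D = (69.632139·0.130−7.556547)/16.668625 = 0.089727
λ₂=(a−b·0.130)/D = (1.059425−7.556547·0.130)/16.668625 = 0.004624
w* = 0.089727·p + 0.004624·q:
  w_0 = 0.089727·0.2689 + 0.004624·7.8978 = 0.0606  (Disney)
  w_1 = 0.089727·1.4261 + 0.004624·8.5443 = 0.1675  (Chevron)
  w_2 = 0.089727·0.9761 + 0.004624·9.7743 = 0.1328  (Boeing)
  w_3 = 0.089727·3.4351 + 0.004624·14.8021 = 0.3767  (Unilever)
  w_4 = 0.089727·0.4927 + 0.004624·9.6547 = 0.0889  (Merck)
  w_5 = 0.089727·0.7537 + 0.004624·10.0989 = 0.1143  (Walmart)
  w_6 = 0.089727·0.2039 + 0.004624·8.8601 = 0.0593  (Tesla)
Σw_i=1.0000  μᵀw=0.1300
σ²=wᵀΣw=λ₁·μ_p+λ₂ = 0.089727·0.130 + 0.004624 = 0.016288 ≈ 0.0163

0.0163


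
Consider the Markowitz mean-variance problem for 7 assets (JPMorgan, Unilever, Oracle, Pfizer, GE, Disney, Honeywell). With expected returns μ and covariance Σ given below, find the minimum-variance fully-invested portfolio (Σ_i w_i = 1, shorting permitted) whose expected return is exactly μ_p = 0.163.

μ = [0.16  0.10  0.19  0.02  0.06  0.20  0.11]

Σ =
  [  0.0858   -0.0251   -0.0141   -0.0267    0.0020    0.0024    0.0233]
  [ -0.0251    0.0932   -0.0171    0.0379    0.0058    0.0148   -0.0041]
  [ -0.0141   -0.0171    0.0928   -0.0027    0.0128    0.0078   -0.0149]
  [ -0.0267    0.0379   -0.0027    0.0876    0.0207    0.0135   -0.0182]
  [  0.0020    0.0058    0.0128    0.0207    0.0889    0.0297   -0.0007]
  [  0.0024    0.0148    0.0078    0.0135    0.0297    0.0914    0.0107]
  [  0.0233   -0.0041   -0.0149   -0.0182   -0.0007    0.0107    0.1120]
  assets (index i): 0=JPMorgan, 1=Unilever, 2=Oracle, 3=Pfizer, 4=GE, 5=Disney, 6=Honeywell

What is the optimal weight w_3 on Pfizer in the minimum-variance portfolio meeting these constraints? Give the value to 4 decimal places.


0.0217

p=Σ⁻¹μ = [2.8103  2.0495  2.9266  0.3323  -0.5392  1.5696  0.7625]
q=Σ⁻¹𝟙 = [19.8266  13.9139  17.5325  12.7038  3.6532  2.4961  9.4945]
a=μᵀp=1.582751  b=𝟙ᵀp=9.911707  c=𝟙ᵀq=79.620605  D=ac−b²=27.777690
λ₁=(c·0.163−b)/D = (79.620605·0.163−9.911707)/27.777690 = 0.110393
λ₂=(a−b·0.163)/D = (1.582751−9.911707·0.163)/27.777690 = -0.001183
w* = 0.110393·p + -0.001183·q:
  w_0 = 0.110393·2.8103 + -0.001183·19.8266 = 0.2868  (JPMorgan)
  w_1 = 0.110393·2.0495 + -0.001183·13.9139 = 0.2098  (Unilever)
  w_2 = 0.110393·2.9266 + -0.001183·17.5325 = 0.3023  (Oracle)
  w_3 = 0.110393·0.3323 + -0.001183·12.7038 = 0.0217  (Pfizer)
  w_4 = 0.110393·-0.5392 + -0.001183·3.6532 = -0.0638  (GE)
  w_5 = 0.110393·1.5696 + -0.001183·2.4961 = 0.1703  (Disney)
  w_6 = 0.110393·0.7625 + -0.001183·9.4945 = 0.0729  (Honeywell)
Σw_i=1.0000  μᵀw=0.1630
σ²=wᵀΣw=λ₁·μ_p+λ₂ = 0.110393·0.163 + -0.001183 = 0.016811 ≈ 0.0168


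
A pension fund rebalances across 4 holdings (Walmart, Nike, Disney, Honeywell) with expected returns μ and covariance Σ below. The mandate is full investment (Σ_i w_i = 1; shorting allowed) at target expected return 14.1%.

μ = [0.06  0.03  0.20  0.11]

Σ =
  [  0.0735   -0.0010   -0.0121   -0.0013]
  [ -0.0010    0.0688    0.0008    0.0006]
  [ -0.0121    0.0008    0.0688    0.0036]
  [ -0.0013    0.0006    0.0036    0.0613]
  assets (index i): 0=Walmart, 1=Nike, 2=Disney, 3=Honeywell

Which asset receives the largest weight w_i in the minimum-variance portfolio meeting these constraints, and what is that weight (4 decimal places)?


Disney (0.4970)

x=Σ⁻¹μ = [1.3537  0.4059  3.0545  1.6398]
y=Σ⁻¹𝟙 = [16.7946  14.4514  16.5064  15.5585]
a=μᵀx=0.884684  b=𝟙ᵀx=6.453948  c=𝟙ᵀy=63.310993  D=ac−b²=14.356813
λ₁=(c·0.141−b)/D = (63.310993·0.141−6.453948)/14.356813 = 0.172246
λ₂=(a−b·0.141)/D = (0.884684−6.453948·0.141)/14.356813 = -0.001764
w* = 0.172246·x + -0.001764·y:
  w_0 = 0.172246·1.3537 + -0.001764·16.7946 = 0.2035  (Walmart)
  w_1 = 0.172246·0.4059 + -0.001764·14.4514 = 0.0444  (Nike)
  w_2 = 0.172246·3.0545 + -0.001764·16.5064 = 0.4970  (Disney)
  w_3 = 0.172246·1.6398 + -0.001764·15.5585 = 0.2550  (Honeywell)
Σw_i=1.0000  μᵀw=0.1410
σ²=wᵀΣw=λ₁·μ_p+λ₂ = 0.172246·0.141 + -0.001764 = 0.022523 ≈ 0.0225


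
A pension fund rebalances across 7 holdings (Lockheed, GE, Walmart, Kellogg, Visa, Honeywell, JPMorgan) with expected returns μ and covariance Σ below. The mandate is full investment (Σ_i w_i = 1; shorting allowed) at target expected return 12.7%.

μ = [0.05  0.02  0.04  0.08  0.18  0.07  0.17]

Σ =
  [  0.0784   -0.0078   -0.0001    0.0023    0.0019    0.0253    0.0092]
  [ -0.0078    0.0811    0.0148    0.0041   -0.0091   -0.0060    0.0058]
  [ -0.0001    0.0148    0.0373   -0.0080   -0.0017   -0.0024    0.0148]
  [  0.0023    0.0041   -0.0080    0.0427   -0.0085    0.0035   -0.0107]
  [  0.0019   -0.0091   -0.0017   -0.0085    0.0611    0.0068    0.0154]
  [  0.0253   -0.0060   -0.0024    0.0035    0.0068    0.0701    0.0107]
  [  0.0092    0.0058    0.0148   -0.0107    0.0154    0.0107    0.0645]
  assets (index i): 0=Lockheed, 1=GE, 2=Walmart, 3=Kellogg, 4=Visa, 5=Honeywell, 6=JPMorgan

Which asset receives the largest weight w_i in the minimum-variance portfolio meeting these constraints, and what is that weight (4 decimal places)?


Kellogg (0.3281)

u=Σ⁻¹μ = [0.1624  0.1039  0.9815  3.1343  2.8455  0.2168  2.1825]
v=Σ⁻¹𝟙 = [8.8275  8.6300  29.5152  32.4701  20.3130  8.3442  5.8486]
a=μᵀu=1.198599  b=𝟙ᵀu=9.626879  c=𝟙ᵀv=113.948538  D=ac−b²=43.901842
λ₁=(c·0.127−b)/D = (113.948538·0.127−9.626879)/43.901842 = 0.110350
λ₂=(a−b·0.127)/D = (1.198599−9.626879·0.127)/43.901842 = -0.000547
w* = 0.110350·u + -0.000547·v:
  w_0 = 0.110350·0.1624 + -0.000547·8.8275 = 0.0131  (Lockheed)
  w_1 = 0.110350·0.1039 + -0.000547·8.6300 = 0.0067  (GE)
  w_2 = 0.110350·0.9815 + -0.000547·29.5152 = 0.0922  (Walmart)
  w_3 = 0.110350·3.1343 + -0.000547·32.4701 = 0.3281  (Kellogg)
  w_4 = 0.110350·2.8455 + -0.000547·20.3130 = 0.3029  (Visa)
  w_5 = 0.110350·0.2168 + -0.000547·8.3442 = 0.0194  (Honeywell)
  w_6 = 0.110350·2.1825 + -0.000547·5.8486 = 0.2376  (JPMorgan)
Σw_i=1.0000  μᵀw=0.1270
σ²=wᵀΣw=λ₁·μ_p+λ₂ = 0.110350·0.127 + -0.000547 = 0.013467 ≈ 0.0135


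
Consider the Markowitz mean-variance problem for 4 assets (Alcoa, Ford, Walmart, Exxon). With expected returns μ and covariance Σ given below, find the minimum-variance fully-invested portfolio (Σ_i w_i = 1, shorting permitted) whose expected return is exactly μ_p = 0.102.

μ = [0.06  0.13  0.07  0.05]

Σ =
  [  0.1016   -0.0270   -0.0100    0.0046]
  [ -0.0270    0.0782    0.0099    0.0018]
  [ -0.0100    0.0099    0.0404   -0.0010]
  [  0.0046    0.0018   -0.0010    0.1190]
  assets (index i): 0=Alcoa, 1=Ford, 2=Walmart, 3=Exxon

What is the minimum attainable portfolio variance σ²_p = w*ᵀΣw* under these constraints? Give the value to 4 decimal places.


0.0267

g=Σ⁻¹μ = [1.2295  1.8779  1.5857  0.3576]
h=Σ⁻¹𝟙 = [15.9385  14.9172  25.2346  7.7737]
a=μᵀg=0.446776  b=𝟙ᵀg=5.050651  c=𝟙ᵀh=63.863971  D=ac−b²=3.023786
λ₁=(c·0.102−b)/D = (63.863971·0.102−5.050651)/3.023786 = 0.483987
λ₂=(a−b·0.102)/D = (0.446776−5.050651·0.102)/3.023786 = -0.022618
w* = 0.483987·g + -0.022618·h:
  w_0 = 0.483987·1.2295 + -0.022618·15.9385 = 0.2346  (Alcoa)
  w_1 = 0.483987·1.8779 + -0.022618·14.9172 = 0.5715  (Ford)
  w_2 = 0.483987·1.5857 + -0.022618·25.2346 = 0.1967  (Walmart)
  w_3 = 0.483987·0.3576 + -0.022618·7.7737 = -0.0028  (Exxon)
Σw_i=1.0000  μᵀw=0.1020
σ²=wᵀΣw=λ₁·μ_p+λ₂ = 0.483987·0.102 + -0.022618 = 0.026749 ≈ 0.0267


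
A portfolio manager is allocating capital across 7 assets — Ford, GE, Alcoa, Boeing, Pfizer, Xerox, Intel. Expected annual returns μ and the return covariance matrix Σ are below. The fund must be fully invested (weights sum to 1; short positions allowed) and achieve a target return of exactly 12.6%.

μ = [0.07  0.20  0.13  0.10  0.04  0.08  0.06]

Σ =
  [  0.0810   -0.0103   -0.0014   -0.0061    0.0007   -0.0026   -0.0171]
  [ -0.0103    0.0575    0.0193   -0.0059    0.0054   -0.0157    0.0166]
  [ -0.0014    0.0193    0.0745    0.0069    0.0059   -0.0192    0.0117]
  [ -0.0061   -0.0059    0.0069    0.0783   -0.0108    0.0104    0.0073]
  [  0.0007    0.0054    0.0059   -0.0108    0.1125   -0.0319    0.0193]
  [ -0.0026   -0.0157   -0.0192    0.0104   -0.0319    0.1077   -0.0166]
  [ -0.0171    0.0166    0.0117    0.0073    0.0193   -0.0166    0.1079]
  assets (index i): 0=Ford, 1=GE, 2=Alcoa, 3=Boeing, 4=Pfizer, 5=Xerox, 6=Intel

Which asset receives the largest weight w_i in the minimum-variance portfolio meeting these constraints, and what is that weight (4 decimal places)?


GE (0.3608)

g=Σ⁻¹μ = [1.5623  3.9265  0.9600  1.4804  0.6828  1.6018  0.1196]
h=Σ⁻¹𝟙 = [18.1877  20.3177  9.7047  13.4765  12.3700  17.9515  7.6095]
a=μᵀg=1.330131  b=𝟙ᵀg=10.333416  c=𝟙ᵀh=99.617507  D=ac−b²=25.724887
λ₁=(c·0.126−b)/D = (99.617507·0.126−10.333416)/25.724887 = 0.086235
λ₂=(a−b·0.126)/D = (1.330131−10.333416·0.126)/25.724887 = 0.001093
w* = 0.086235·g + 0.001093·h:
  w_0 = 0.086235·1.5623 + 0.001093·18.1877 = 0.1546  (Ford)
  w_1 = 0.086235·3.9265 + 0.001093·20.3177 = 0.3608  (GE)
  w_2 = 0.086235·0.9600 + 0.001093·9.7047 = 0.0934  (Alcoa)
  w_3 = 0.086235·1.4804 + 0.001093·13.4765 = 0.1424  (Boeing)
  w_4 = 0.086235·0.6828 + 0.001093·12.3700 = 0.0724  (Pfizer)
  w_5 = 0.086235·1.6018 + 0.001093·17.9515 = 0.1578  (Xerox)
  w_6 = 0.086235·0.1196 + 0.001093·7.6095 = 0.0186  (Intel)
Σw_i=1.0000  μᵀw=0.1260
σ²=wᵀΣw=λ₁·μ_p+λ₂ = 0.086235·0.126 + 0.001093 = 0.011959 ≈ 0.0120


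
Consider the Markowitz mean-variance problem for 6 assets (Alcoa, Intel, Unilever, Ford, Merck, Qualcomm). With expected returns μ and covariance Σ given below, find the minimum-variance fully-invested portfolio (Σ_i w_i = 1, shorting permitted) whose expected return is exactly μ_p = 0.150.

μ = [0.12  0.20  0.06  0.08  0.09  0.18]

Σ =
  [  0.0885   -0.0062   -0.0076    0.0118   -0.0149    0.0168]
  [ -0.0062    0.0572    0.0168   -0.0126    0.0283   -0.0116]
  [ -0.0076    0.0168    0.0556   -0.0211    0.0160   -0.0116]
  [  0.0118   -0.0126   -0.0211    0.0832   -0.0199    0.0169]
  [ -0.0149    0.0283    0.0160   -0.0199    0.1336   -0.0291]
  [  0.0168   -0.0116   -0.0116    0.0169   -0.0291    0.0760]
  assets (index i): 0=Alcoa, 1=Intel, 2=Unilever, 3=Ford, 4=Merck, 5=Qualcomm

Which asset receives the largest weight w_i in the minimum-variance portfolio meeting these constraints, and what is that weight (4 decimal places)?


Intel (0.3438)

u=Σ⁻¹μ = [1.1185  3.8567  0.9237  1.2045  0.6686  2.8390]
v=Σ⁻¹𝟙 = [10.3900  14.7072  22.3120  17.3015  8.9372  16.0862]
a=μᵀu=1.628531  b=𝟙ᵀu=10.610941  c=𝟙ᵀv=89.734140  D=ac−b²=33.542733
λ₁=(c·0.150−b)/D = (89.734140·0.150−10.610941)/33.542733 = 0.084942
λ₂=(a−b·0.150)/D = (1.628531−10.610941·0.150)/33.542733 = 0.001100
w* = 0.084942·u + 0.001100·v:
  w_0 = 0.084942·1.1185 + 0.001100·10.3900 = 0.1064  (Alcoa)
  w_1 = 0.084942·3.8567 + 0.001100·14.7072 = 0.3438  (Intel)
  w_2 = 0.084942·0.9237 + 0.001100·22.3120 = 0.1030  (Unilever)
  w_3 = 0.084942·1.2045 + 0.001100·17.3015 = 0.1213  (Ford)
  w_4 = 0.084942·0.6686 + 0.001100·8.9372 = 0.0666  (Merck)
  w_5 = 0.084942·2.8390 + 0.001100·16.0862 = 0.2588  (Qualcomm)
Σw_i=1.0000  μᵀw=0.1500
σ²=wᵀΣw=λ₁·μ_p+λ₂ = 0.084942·0.150 + 0.001100 = 0.013841 ≈ 0.0138


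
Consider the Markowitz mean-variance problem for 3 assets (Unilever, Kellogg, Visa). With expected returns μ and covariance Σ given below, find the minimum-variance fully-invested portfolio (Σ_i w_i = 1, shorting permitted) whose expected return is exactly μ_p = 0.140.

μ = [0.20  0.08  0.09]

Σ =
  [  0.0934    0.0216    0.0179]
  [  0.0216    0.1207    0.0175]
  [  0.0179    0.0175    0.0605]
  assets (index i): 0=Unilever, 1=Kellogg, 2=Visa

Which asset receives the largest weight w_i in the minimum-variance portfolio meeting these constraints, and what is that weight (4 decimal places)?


p=Σ⁻¹μ = [1.9320  0.1923  0.8604]
q=Σ⁻¹𝟙 = [7.0326  5.1476  12.9593]
a=μᵀp=0.479211  b=𝟙ᵀp=2.984651  c=𝟙ᵀq=25.139377  D=ac−b²=3.138929
λ₁=(c·0.140−b)/D = (25.139377·0.140−2.984651)/3.138929 = 0.170396
λ₂=(a−b·0.140)/D = (0.479211−2.984651·0.140)/3.138929 = 0.019548
w* = 0.170396·p + 0.019548·q:
  w_0 = 0.170396·1.9320 + 0.019548·7.0326 = 0.4667  (Unilever)
  w_1 = 0.170396·0.1923 + 0.019548·5.1476 = 0.1334  (Kellogg)
  w_2 = 0.170396·0.8604 + 0.019548·12.9593 = 0.3999  (Visa)
Σw_i=1.0000  μᵀw=0.1400
σ²=wᵀΣw=λ₁·μ_p+λ₂ = 0.170396·0.140 + 0.019548 = 0.043404 ≈ 0.0434

Unilever (0.4667)


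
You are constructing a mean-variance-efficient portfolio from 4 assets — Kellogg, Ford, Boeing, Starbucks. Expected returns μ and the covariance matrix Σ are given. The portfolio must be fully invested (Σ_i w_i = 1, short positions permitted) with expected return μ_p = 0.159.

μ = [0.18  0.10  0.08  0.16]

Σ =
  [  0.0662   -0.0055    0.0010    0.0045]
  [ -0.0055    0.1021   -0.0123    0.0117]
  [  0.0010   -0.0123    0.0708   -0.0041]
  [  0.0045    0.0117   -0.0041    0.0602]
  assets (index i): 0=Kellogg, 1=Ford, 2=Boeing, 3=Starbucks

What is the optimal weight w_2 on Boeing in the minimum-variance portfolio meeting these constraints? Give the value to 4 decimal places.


p=Σ⁻¹μ = [2.6221  1.0198  1.4067  2.3594]
q=Σ⁻¹𝟙 = [14.7757  10.9333  16.6557  14.5162]
a=μᵀp=1.064002  b=𝟙ᵀp=7.408017  c=𝟙ᵀq=56.880957  D=ac−b²=5.642757
λ₁=(c·0.159−b)/D = (56.880957·0.159−7.408017)/5.642757 = 0.289939
λ₂=(a−b·0.159)/D = (1.064002−7.408017·0.159)/5.642757 = -0.020180
w* = 0.289939·p + -0.020180·q:
  w_0 = 0.289939·2.6221 + -0.020180·14.7757 = 0.4621  (Kellogg)
  w_1 = 0.289939·1.0198 + -0.020180·10.9333 = 0.0750  (Ford)
  w_2 = 0.289939·1.4067 + -0.020180·16.6557 = 0.0717  (Boeing)
  w_3 = 0.289939·2.3594 + -0.020180·14.5162 = 0.3911  (Starbucks)
Σw_i=1.0000  μᵀw=0.1590
σ²=wᵀΣw=λ₁·μ_p+λ₂ = 0.289939·0.159 + -0.020180 = 0.025920 ≈ 0.0259

0.0717


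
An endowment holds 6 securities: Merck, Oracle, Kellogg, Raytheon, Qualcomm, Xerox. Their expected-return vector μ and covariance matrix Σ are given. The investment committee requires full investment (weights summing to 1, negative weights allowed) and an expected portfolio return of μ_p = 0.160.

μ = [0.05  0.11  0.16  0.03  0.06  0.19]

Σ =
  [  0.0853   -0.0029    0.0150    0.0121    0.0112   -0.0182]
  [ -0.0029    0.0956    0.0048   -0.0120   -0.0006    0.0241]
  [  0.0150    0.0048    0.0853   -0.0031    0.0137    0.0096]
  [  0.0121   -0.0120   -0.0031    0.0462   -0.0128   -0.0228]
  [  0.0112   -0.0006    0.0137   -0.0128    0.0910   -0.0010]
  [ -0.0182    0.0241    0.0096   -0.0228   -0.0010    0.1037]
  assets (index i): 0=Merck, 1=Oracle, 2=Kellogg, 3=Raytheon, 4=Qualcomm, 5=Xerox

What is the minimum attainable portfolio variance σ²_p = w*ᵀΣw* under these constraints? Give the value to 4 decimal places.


0.0389

x=Σ⁻¹μ = [0.4010  0.8392  1.4916  2.0583  0.7028  2.0288]
y=Σ⁻¹𝟙 = [7.4031  10.8492  7.0546  34.5598  14.1188  15.5027]
a=μᵀx=0.840409  b=𝟙ᵀx=7.521744  c=𝟙ᵀy=89.488309  D=ac−b²=18.630166
λ₁=(c·0.160−b)/D = (89.488309·0.160−7.521744)/18.630166 = 0.364805
λ₂=(a−b·0.160)/D = (0.840409−7.521744·0.160)/18.630166 = -0.019488
w* = 0.364805·x + -0.019488·y:
  w_0 = 0.364805·0.4010 + -0.019488·7.4031 = 0.0020  (Merck)
  w_1 = 0.364805·0.8392 + -0.019488·10.8492 = 0.0947  (Oracle)
  w_2 = 0.364805·1.4916 + -0.019488·7.0546 = 0.4067  (Kellogg)
  w_3 = 0.364805·2.0583 + -0.019488·34.5598 = 0.0774  (Raytheon)
  w_4 = 0.364805·0.7028 + -0.019488·14.1188 = -0.0188  (Qualcomm)
  w_5 = 0.364805·2.0288 + -0.019488·15.5027 = 0.4380  (Xerox)
Σw_i=1.0000  μᵀw=0.1600
σ²=wᵀΣw=λ₁·μ_p+λ₂ = 0.364805·0.160 + -0.019488 = 0.038881 ≈ 0.0389


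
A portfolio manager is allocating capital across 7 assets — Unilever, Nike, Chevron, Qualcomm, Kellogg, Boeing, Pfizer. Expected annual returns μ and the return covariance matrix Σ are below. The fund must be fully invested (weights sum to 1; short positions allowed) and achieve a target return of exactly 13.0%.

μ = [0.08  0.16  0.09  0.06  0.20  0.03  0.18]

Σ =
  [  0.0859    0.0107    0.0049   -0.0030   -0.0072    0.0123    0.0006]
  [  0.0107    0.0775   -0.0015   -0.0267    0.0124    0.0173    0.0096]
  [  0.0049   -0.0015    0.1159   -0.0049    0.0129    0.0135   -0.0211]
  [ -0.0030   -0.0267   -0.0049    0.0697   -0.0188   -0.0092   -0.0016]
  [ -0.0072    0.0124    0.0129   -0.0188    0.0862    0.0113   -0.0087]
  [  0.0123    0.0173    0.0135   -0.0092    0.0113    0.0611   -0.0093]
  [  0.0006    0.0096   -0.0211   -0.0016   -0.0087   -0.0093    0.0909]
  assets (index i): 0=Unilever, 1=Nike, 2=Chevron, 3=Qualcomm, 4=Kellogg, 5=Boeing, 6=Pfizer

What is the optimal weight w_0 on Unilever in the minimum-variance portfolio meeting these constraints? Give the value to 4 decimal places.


p=Σ⁻¹μ = [0.9531  2.1877  1.0139  2.5652  2.7631  -0.3259  2.2545]
q=Σ⁻¹𝟙 = [9.7226  14.0979  9.1702  26.7007  14.7552  11.9172  14.6781]
a=μᵀp=1.620080  b=𝟙ᵀp=11.411452  c=𝟙ᵀq=101.041873  D=ac−b²=33.474675
λ₁=(c·0.130−b)/D = (101.041873·0.130−11.411452)/33.474675 = 0.051501
λ₂=(a−b·0.130)/D = (1.620080−11.411452·0.130)/33.474675 = 0.004080
w* = 0.051501·p + 0.004080·q:
  w_0 = 0.051501·0.9531 + 0.004080·9.7226 = 0.0888  (Unilever)
  w_1 = 0.051501·2.1877 + 0.004080·14.0979 = 0.1702  (Nike)
  w_2 = 0.051501·1.0139 + 0.004080·9.1702 = 0.0896  (Chevron)
  w_3 = 0.051501·2.5652 + 0.004080·26.7007 = 0.2411  (Qualcomm)
  w_4 = 0.051501·2.7631 + 0.004080·14.7552 = 0.2025  (Kellogg)
  w_5 = 0.051501·-0.3259 + 0.004080·11.9172 = 0.0318  (Boeing)
  w_6 = 0.051501·2.2545 + 0.004080·14.6781 = 0.1760  (Pfizer)
Σw_i=1.0000  μᵀw=0.1300
σ²=wᵀΣw=λ₁·μ_p+λ₂ = 0.051501·0.130 + 0.004080 = 0.010776 ≈ 0.0108

0.0888


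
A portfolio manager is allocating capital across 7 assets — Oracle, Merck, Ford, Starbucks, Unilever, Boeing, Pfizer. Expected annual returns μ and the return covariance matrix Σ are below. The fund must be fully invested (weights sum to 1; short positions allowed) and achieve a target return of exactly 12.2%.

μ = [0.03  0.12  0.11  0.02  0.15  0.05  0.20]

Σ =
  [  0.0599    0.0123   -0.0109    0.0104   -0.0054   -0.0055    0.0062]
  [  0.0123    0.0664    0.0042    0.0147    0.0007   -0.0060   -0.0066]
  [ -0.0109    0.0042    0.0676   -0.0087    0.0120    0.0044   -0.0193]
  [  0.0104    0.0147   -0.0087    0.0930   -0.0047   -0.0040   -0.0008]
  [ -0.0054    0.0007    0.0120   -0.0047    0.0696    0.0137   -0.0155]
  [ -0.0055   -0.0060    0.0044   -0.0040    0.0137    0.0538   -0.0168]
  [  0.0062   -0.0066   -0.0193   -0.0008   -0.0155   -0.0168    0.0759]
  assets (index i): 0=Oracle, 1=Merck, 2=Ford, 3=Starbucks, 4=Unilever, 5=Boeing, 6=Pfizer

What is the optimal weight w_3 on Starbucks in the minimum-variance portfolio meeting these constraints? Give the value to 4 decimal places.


0.0481

x=Σ⁻¹μ = [0.3724  2.0856  2.2673  0.2885  2.3915  1.7516  4.2416]
y=Σ⁻¹𝟙 = [16.8760  13.0307  21.7511  10.8640  13.4711  25.8076  27.0386]
a=μᵀx=1.811254  b=𝟙ᵀx=13.398631  c=𝟙ᵀy=128.839022  D=ac−b²=53.836913
λ₁=(c·0.122−b)/D = (128.839022·0.122−13.398631)/53.836913 = 0.043088
λ₂=(a−b·0.122)/D = (1.811254−13.398631·0.122)/53.836913 = 0.003281
w* = 0.043088·x + 0.003281·y:
  w_0 = 0.043088·0.3724 + 0.003281·16.8760 = 0.0714  (Oracle)
  w_1 = 0.043088·2.0856 + 0.003281·13.0307 = 0.1326  (Merck)
  w_2 = 0.043088·2.2673 + 0.003281·21.7511 = 0.1691  (Ford)
  w_3 = 0.043088·0.2885 + 0.003281·10.8640 = 0.0481  (Starbucks)
  w_4 = 0.043088·2.3915 + 0.003281·13.4711 = 0.1472  (Unilever)
  w_5 = 0.043088·1.7516 + 0.003281·25.8076 = 0.1601  (Boeing)
  w_6 = 0.043088·4.2416 + 0.003281·27.0386 = 0.2715  (Pfizer)
Σw_i=1.0000  μᵀw=0.1220
σ²=wᵀΣw=λ₁·μ_p+λ₂ = 0.043088·0.122 + 0.003281 = 0.008537 ≈ 0.0085


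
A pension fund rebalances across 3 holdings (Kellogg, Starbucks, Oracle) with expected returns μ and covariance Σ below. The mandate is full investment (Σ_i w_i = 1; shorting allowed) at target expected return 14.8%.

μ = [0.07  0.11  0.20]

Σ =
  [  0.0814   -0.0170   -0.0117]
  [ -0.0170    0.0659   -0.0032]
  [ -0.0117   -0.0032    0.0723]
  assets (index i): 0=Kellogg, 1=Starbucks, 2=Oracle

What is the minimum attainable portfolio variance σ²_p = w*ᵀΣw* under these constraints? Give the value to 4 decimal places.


x=Σ⁻¹μ = [1.7908  2.2845  3.1572]
y=Σ⁻¹𝟙 = [19.2412  21.0061  17.8747]
a=μᵀx=1.008086  b=𝟙ᵀx=7.232499  c=𝟙ᵀy=58.122037  D=ac−b²=6.282978
λ₁=(c·0.148−b)/D = (58.122037·0.148−7.232499)/6.282978 = 0.217980
λ₂=(a−b·0.148)/D = (1.008086−7.232499·0.148)/6.282978 = -0.009919
w* = 0.217980·x + -0.009919·y:
  w_0 = 0.217980·1.7908 + -0.009919·19.2412 = 0.1995  (Kellogg)
  w_1 = 0.217980·2.2845 + -0.009919·21.0061 = 0.2896  (Starbucks)
  w_2 = 0.217980·3.1572 + -0.009919·17.8747 = 0.5109  (Oracle)
Σw_i=1.0000  μᵀw=0.1480
σ²=wᵀΣw=λ₁·μ_p+λ₂ = 0.217980·0.148 + -0.009919 = 0.022342 ≈ 0.0223

0.0223


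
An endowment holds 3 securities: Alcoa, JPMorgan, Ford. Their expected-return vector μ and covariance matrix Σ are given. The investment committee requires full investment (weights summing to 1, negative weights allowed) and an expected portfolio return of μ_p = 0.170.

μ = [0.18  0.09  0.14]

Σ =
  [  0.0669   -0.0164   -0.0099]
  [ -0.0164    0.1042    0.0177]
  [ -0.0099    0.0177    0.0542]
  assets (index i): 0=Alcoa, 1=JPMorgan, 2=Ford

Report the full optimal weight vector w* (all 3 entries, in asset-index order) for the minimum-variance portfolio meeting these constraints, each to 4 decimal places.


u=Σ⁻¹μ = [3.3396  0.8967  2.9002]
v=Σ⁻¹𝟙 = [20.0971  9.5311  19.0085]
a=μᵀu=1.087853  b=𝟙ᵀu=7.136463  c=𝟙ᵀv=48.636679  D=ac−b²=1.980462
λ₁=(c·0.170−b)/D = (48.636679·0.170−7.136463)/1.980462 = 0.571469
λ₂=(a−b·0.170)/D = (1.087853−7.136463·0.170)/1.980462 = -0.063291
w* = 0.571469·u + -0.063291·v:
  w_0 = 0.571469·3.3396 + -0.063291·20.0971 = 0.6365  (Alcoa)
  w_1 = 0.571469·0.8967 + -0.063291·9.5311 = -0.0908  (JPMorgan)
  w_2 = 0.571469·2.9002 + -0.063291·19.0085 = 0.4543  (Ford)
Σw_i=1.0000  μᵀw=0.1700
σ²=wᵀΣw=λ₁·μ_p+λ₂ = 0.571469·0.170 + -0.063291 = 0.033859 ≈ 0.0339

0.6365  -0.0908  0.4543
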